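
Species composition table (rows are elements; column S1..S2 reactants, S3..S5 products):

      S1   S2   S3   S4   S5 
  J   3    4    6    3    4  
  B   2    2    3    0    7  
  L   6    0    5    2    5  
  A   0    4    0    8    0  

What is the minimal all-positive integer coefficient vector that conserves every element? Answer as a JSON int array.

J: 4·3+4·4 = 28 | 3·6+2·3+1·4 = 28
B: 4·2+4·2 = 16 | 3·3+2·0+1·7 = 16
L: 4·6+4·0 = 24 | 3·5+2·2+1·5 = 24
A: 4·0+4·4 = 16 | 3·0+2·8+1·0 = 16
gcd(4,4,3,2,1) = 1

Coefficients: [4, 4, 3, 2, 1]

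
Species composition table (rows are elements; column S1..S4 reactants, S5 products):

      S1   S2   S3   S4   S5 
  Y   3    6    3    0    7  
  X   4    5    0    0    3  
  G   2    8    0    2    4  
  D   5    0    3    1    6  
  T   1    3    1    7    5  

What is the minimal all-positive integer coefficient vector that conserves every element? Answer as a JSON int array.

Coefficients: [1, 1, 4, 1, 3]

Y: 1·3+1·6+4·3+1·0 = 21 | 3·7 = 21
X: 1·4+1·5+4·0+1·0 = 9 | 3·3 = 9
G: 1·2+1·8+4·0+1·2 = 12 | 3·4 = 12
D: 1·5+1·0+4·3+1·1 = 18 | 3·6 = 18
T: 1·1+1·3+4·1+1·7 = 15 | 3·5 = 15
gcd(1,1,4,1,3) = 1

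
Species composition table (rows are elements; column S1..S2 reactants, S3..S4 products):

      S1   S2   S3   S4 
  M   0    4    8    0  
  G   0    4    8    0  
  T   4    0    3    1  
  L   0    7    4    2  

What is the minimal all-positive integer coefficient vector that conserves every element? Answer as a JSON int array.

M: 2·0+2·4 = 8 | 1·8+5·0 = 8
G: 2·0+2·4 = 8 | 1·8+5·0 = 8
T: 2·4+2·0 = 8 | 1·3+5·1 = 8
L: 2·0+2·7 = 14 | 1·4+5·2 = 14
gcd(2,2,1,5) = 1

Coefficients: [2, 2, 1, 5]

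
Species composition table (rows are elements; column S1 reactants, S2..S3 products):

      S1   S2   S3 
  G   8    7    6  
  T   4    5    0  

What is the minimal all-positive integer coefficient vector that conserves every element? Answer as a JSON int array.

G: 5·8 = 40 | 4·7+2·6 = 40
T: 5·4 = 20 | 4·5+2·0 = 20
gcd(5,4,2) = 1

Coefficients: [5, 4, 2]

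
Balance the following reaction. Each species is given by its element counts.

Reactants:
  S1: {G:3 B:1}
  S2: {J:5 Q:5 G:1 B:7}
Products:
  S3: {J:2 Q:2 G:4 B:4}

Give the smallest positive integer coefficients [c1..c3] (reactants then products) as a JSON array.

J: 6·0+2·5 = 10 | 5·2 = 10
Q: 6·0+2·5 = 10 | 5·2 = 10
G: 6·3+2·1 = 20 | 5·4 = 20
B: 6·1+2·7 = 20 | 5·4 = 20
gcd(6,2,5) = 1

Coefficients: [6, 2, 5]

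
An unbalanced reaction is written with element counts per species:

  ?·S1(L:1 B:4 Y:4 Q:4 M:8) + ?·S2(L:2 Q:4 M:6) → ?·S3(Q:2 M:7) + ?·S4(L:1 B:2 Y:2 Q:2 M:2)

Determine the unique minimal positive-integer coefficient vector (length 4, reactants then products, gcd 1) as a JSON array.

Coefficients: [2, 1, 2, 4]

L: 2·1+1·2 = 4 | 2·0+4·1 = 4
B: 2·4+1·0 = 8 | 2·0+4·2 = 8
Y: 2·4+1·0 = 8 | 2·0+4·2 = 8
Q: 2·4+1·4 = 12 | 2·2+4·2 = 12
M: 2·8+1·6 = 22 | 2·7+4·2 = 22
gcd(2,1,2,4) = 1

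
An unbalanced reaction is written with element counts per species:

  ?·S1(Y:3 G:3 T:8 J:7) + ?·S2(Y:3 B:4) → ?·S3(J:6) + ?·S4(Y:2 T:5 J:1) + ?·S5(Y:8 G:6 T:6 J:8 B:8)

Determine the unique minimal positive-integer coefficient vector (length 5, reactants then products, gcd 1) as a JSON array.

Coefficients: [6, 6, 2, 6, 3]

Y: 6·3+6·3 = 36 | 2·0+6·2+3·8 = 36
G: 6·3+6·0 = 18 | 2·0+6·0+3·6 = 18
T: 6·8+6·0 = 48 | 2·0+6·5+3·6 = 48
J: 6·7+6·0 = 42 | 2·6+6·1+3·8 = 42
B: 6·0+6·4 = 24 | 2·0+6·0+3·8 = 24
gcd(6,6,2,6,3) = 1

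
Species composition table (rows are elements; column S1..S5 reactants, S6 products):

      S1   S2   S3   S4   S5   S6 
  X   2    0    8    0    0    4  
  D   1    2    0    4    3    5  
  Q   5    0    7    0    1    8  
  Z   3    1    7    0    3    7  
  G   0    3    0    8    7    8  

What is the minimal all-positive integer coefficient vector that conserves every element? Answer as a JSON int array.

X: 6·2+1·0+1·8+2·0+3·0 = 20 | 5·4 = 20
D: 6·1+1·2+1·0+2·4+3·3 = 25 | 5·5 = 25
Q: 6·5+1·0+1·7+2·0+3·1 = 40 | 5·8 = 40
Z: 6·3+1·1+1·7+2·0+3·3 = 35 | 5·7 = 35
G: 6·0+1·3+1·0+2·8+3·7 = 40 | 5·8 = 40
gcd(6,1,1,2,3,5) = 1

Coefficients: [6, 1, 1, 2, 3, 5]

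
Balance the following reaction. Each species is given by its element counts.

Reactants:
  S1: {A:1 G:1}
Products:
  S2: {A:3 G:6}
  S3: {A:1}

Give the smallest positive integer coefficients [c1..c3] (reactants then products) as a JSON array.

A: 6·1 = 6 | 1·3+3·1 = 6
G: 6·1 = 6 | 1·6+3·0 = 6
gcd(6,1,3) = 1

Coefficients: [6, 1, 3]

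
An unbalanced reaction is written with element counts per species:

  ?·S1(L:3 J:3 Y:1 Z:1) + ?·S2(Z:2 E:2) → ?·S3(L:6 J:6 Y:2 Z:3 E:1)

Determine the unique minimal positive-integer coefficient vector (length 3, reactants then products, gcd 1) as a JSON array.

Coefficients: [4, 1, 2]

L: 4·3+1·0 = 12 | 2·6 = 12
J: 4·3+1·0 = 12 | 2·6 = 12
Y: 4·1+1·0 = 4 | 2·2 = 4
Z: 4·1+1·2 = 6 | 2·3 = 6
E: 4·0+1·2 = 2 | 2·1 = 2
gcd(4,1,2) = 1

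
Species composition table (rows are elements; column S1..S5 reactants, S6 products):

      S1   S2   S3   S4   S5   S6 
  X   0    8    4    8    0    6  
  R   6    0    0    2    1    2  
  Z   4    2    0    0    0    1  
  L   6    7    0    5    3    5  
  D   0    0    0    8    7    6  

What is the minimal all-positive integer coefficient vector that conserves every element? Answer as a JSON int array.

X: 1·0+1·8+5·4+1·8+4·0 = 36 | 6·6 = 36
R: 1·6+1·0+5·0+1·2+4·1 = 12 | 6·2 = 12
Z: 1·4+1·2+5·0+1·0+4·0 = 6 | 6·1 = 6
L: 1·6+1·7+5·0+1·5+4·3 = 30 | 6·5 = 30
D: 1·0+1·0+5·0+1·8+4·7 = 36 | 6·6 = 36
gcd(1,1,5,1,4,6) = 1

Coefficients: [1, 1, 5, 1, 4, 6]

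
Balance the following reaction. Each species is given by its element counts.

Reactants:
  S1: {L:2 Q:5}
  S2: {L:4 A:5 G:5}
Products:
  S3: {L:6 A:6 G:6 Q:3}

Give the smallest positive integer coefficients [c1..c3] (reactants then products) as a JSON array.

Coefficients: [3, 6, 5]

L: 3·2+6·4 = 30 | 5·6 = 30
A: 3·0+6·5 = 30 | 5·6 = 30
G: 3·0+6·5 = 30 | 5·6 = 30
Q: 3·5+6·0 = 15 | 5·3 = 15
gcd(3,6,5) = 1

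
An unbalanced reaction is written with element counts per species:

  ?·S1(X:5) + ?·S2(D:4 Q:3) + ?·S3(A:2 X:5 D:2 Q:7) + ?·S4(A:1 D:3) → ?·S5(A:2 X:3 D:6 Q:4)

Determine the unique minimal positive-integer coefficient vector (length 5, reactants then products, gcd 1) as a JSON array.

A: 1·0+2·0+2·2+6·1 = 10 | 5·2 = 10
X: 1·5+2·0+2·5+6·0 = 15 | 5·3 = 15
D: 1·0+2·4+2·2+6·3 = 30 | 5·6 = 30
Q: 1·0+2·3+2·7+6·0 = 20 | 5·4 = 20
gcd(1,2,2,6,5) = 1

Coefficients: [1, 2, 2, 6, 5]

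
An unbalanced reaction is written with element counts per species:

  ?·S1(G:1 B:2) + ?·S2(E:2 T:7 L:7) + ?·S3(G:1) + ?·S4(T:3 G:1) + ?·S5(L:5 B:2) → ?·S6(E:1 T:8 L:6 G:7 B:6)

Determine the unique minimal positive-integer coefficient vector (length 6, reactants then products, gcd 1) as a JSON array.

E: 5·0+1·2+6·0+3·0+1·0 = 2 | 2·1 = 2
T: 5·0+1·7+6·0+3·3+1·0 = 16 | 2·8 = 16
L: 5·0+1·7+6·0+3·0+1·5 = 12 | 2·6 = 12
G: 5·1+1·0+6·1+3·1+1·0 = 14 | 2·7 = 14
B: 5·2+1·0+6·0+3·0+1·2 = 12 | 2·6 = 12
gcd(5,1,6,3,1,2) = 1

Coefficients: [5, 1, 6, 3, 1, 2]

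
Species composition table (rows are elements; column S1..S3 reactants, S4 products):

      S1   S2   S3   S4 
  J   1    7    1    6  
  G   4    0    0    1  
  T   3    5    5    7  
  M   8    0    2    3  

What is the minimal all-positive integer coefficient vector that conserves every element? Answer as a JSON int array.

J: 1·1+3·7+2·1 = 24 | 4·6 = 24
G: 1·4+3·0+2·0 = 4 | 4·1 = 4
T: 1·3+3·5+2·5 = 28 | 4·7 = 28
M: 1·8+3·0+2·2 = 12 | 4·3 = 12
gcd(1,3,2,4) = 1

Coefficients: [1, 3, 2, 4]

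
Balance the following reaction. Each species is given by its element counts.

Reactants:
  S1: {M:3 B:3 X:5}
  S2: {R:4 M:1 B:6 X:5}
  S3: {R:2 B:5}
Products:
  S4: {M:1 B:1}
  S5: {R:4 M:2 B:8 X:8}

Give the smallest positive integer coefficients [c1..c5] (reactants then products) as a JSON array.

Coefficients: [4, 4, 2, 6, 5]

R: 4·0+4·4+2·2 = 20 | 6·0+5·4 = 20
M: 4·3+4·1+2·0 = 16 | 6·1+5·2 = 16
B: 4·3+4·6+2·5 = 46 | 6·1+5·8 = 46
X: 4·5+4·5+2·0 = 40 | 6·0+5·8 = 40
gcd(4,4,2,6,5) = 1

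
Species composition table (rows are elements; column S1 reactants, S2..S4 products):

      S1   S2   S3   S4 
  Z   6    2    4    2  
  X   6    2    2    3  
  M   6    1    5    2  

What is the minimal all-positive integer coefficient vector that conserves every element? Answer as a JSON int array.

Coefficients: [5, 3, 3, 6]

Z: 5·6 = 30 | 3·2+3·4+6·2 = 30
X: 5·6 = 30 | 3·2+3·2+6·3 = 30
M: 5·6 = 30 | 3·1+3·5+6·2 = 30
gcd(5,3,3,6) = 1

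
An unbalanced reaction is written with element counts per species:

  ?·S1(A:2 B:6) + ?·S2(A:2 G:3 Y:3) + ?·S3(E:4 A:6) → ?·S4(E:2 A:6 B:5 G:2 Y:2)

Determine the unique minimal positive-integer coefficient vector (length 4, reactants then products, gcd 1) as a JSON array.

Coefficients: [5, 4, 3, 6]

E: 5·0+4·0+3·4 = 12 | 6·2 = 12
A: 5·2+4·2+3·6 = 36 | 6·6 = 36
B: 5·6+4·0+3·0 = 30 | 6·5 = 30
G: 5·0+4·3+3·0 = 12 | 6·2 = 12
Y: 5·0+4·3+3·0 = 12 | 6·2 = 12
gcd(5,4,3,6) = 1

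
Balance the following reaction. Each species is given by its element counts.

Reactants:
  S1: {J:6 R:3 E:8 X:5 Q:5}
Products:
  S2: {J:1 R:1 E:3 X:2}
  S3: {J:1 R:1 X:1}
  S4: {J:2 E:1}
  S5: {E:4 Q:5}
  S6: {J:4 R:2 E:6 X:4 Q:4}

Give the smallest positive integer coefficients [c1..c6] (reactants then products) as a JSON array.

Coefficients: [6, 2, 6, 4, 2, 5]

J: 6·6 = 36 | 2·1+6·1+4·2+2·0+5·4 = 36
R: 6·3 = 18 | 2·1+6·1+4·0+2·0+5·2 = 18
E: 6·8 = 48 | 2·3+6·0+4·1+2·4+5·6 = 48
X: 6·5 = 30 | 2·2+6·1+4·0+2·0+5·4 = 30
Q: 6·5 = 30 | 2·0+6·0+4·0+2·5+5·4 = 30
gcd(6,2,6,4,2,5) = 1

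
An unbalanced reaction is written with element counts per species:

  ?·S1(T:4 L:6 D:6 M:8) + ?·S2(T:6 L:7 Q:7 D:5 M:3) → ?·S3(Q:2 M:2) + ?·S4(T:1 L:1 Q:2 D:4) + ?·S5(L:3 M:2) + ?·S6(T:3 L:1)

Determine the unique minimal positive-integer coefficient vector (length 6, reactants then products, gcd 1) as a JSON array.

Coefficients: [1, 2, 3, 4, 4, 4]

T: 1·4+2·6 = 16 | 3·0+4·1+4·0+4·3 = 16
L: 1·6+2·7 = 20 | 3·0+4·1+4·3+4·1 = 20
Q: 1·0+2·7 = 14 | 3·2+4·2+4·0+4·0 = 14
D: 1·6+2·5 = 16 | 3·0+4·4+4·0+4·0 = 16
M: 1·8+2·3 = 14 | 3·2+4·0+4·2+4·0 = 14
gcd(1,2,3,4,4,4) = 1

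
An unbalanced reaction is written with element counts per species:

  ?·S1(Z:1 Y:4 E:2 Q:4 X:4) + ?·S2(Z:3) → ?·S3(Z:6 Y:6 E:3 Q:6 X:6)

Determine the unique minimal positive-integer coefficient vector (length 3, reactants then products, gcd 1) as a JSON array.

Z: 3·1+3·3 = 12 | 2·6 = 12
Y: 3·4+3·0 = 12 | 2·6 = 12
E: 3·2+3·0 = 6 | 2·3 = 6
Q: 3·4+3·0 = 12 | 2·6 = 12
X: 3·4+3·0 = 12 | 2·6 = 12
gcd(3,3,2) = 1

Coefficients: [3, 3, 2]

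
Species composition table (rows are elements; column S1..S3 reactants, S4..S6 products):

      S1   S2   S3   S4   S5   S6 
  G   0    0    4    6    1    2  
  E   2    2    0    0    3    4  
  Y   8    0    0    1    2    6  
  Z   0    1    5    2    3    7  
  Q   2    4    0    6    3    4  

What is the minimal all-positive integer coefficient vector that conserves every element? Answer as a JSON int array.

Coefficients: [3, 6, 5, 2, 2, 3]

G: 3·0+6·0+5·4 = 20 | 2·6+2·1+3·2 = 20
E: 3·2+6·2+5·0 = 18 | 2·0+2·3+3·4 = 18
Y: 3·8+6·0+5·0 = 24 | 2·1+2·2+3·6 = 24
Z: 3·0+6·1+5·5 = 31 | 2·2+2·3+3·7 = 31
Q: 3·2+6·4+5·0 = 30 | 2·6+2·3+3·4 = 30
gcd(3,6,5,2,2,3) = 1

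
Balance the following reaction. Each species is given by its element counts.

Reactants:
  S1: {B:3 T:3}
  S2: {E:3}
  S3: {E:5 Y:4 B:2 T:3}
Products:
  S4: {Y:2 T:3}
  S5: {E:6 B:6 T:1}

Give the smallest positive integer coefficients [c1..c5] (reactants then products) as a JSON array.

E: 4·0+1·3+3·5 = 18 | 6·0+3·6 = 18
Y: 4·0+1·0+3·4 = 12 | 6·2+3·0 = 12
B: 4·3+1·0+3·2 = 18 | 6·0+3·6 = 18
T: 4·3+1·0+3·3 = 21 | 6·3+3·1 = 21
gcd(4,1,3,6,3) = 1

Coefficients: [4, 1, 3, 6, 3]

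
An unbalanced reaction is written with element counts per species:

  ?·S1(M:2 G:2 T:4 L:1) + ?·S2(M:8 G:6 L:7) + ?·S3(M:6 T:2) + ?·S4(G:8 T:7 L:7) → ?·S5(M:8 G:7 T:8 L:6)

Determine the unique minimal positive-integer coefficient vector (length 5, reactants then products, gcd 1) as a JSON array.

M: 3·2+1·8+3·6+2·0 = 32 | 4·8 = 32
G: 3·2+1·6+3·0+2·8 = 28 | 4·7 = 28
T: 3·4+1·0+3·2+2·7 = 32 | 4·8 = 32
L: 3·1+1·7+3·0+2·7 = 24 | 4·6 = 24
gcd(3,1,3,2,4) = 1

Coefficients: [3, 1, 3, 2, 4]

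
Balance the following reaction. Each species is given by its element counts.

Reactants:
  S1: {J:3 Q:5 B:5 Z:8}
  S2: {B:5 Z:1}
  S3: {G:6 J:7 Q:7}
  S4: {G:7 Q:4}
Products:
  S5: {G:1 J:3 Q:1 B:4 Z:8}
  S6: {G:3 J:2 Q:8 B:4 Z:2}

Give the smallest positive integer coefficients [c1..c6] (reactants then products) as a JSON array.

Coefficients: [6, 2, 1, 2, 5, 5]

G: 6·0+2·0+1·6+2·7 = 20 | 5·1+5·3 = 20
J: 6·3+2·0+1·7+2·0 = 25 | 5·3+5·2 = 25
Q: 6·5+2·0+1·7+2·4 = 45 | 5·1+5·8 = 45
B: 6·5+2·5+1·0+2·0 = 40 | 5·4+5·4 = 40
Z: 6·8+2·1+1·0+2·0 = 50 | 5·8+5·2 = 50
gcd(6,2,1,2,5,5) = 1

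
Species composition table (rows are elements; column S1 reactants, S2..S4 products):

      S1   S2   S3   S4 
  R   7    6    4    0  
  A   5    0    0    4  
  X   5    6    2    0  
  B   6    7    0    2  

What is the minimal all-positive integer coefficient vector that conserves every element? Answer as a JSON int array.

R: 4·7 = 28 | 2·6+4·4+5·0 = 28
A: 4·5 = 20 | 2·0+4·0+5·4 = 20
X: 4·5 = 20 | 2·6+4·2+5·0 = 20
B: 4·6 = 24 | 2·7+4·0+5·2 = 24
gcd(4,2,4,5) = 1

Coefficients: [4, 2, 4, 5]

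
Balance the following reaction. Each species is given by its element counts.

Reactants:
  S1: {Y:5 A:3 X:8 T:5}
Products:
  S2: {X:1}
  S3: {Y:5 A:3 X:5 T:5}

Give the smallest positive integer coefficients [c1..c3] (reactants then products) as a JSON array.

Y: 1·5 = 5 | 3·0+1·5 = 5
A: 1·3 = 3 | 3·0+1·3 = 3
X: 1·8 = 8 | 3·1+1·5 = 8
T: 1·5 = 5 | 3·0+1·5 = 5
gcd(1,3,1) = 1

Coefficients: [1, 3, 1]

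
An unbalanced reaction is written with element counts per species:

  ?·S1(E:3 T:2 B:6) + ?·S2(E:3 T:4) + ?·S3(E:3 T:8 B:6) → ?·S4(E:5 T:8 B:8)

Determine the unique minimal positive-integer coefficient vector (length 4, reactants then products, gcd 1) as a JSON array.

Coefficients: [2, 1, 2, 3]

E: 2·3+1·3+2·3 = 15 | 3·5 = 15
T: 2·2+1·4+2·8 = 24 | 3·8 = 24
B: 2·6+1·0+2·6 = 24 | 3·8 = 24
gcd(2,1,2,3) = 1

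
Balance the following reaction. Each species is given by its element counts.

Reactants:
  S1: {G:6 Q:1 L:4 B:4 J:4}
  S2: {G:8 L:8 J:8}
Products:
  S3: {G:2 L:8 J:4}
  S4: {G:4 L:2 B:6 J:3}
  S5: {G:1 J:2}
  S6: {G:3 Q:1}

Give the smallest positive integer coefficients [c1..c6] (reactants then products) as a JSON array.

Coefficients: [6, 1, 3, 4, 4, 6]

G: 6·6+1·8 = 44 | 3·2+4·4+4·1+6·3 = 44
Q: 6·1+1·0 = 6 | 3·0+4·0+4·0+6·1 = 6
L: 6·4+1·8 = 32 | 3·8+4·2+4·0+6·0 = 32
B: 6·4+1·0 = 24 | 3·0+4·6+4·0+6·0 = 24
J: 6·4+1·8 = 32 | 3·4+4·3+4·2+6·0 = 32
gcd(6,1,3,4,4,6) = 1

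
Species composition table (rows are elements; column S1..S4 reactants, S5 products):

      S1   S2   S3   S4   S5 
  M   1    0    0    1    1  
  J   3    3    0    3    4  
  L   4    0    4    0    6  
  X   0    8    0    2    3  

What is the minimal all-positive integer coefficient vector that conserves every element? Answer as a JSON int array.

Coefficients: [5, 2, 4, 1, 6]

M: 5·1+2·0+4·0+1·1 = 6 | 6·1 = 6
J: 5·3+2·3+4·0+1·3 = 24 | 6·4 = 24
L: 5·4+2·0+4·4+1·0 = 36 | 6·6 = 36
X: 5·0+2·8+4·0+1·2 = 18 | 6·3 = 18
gcd(5,2,4,1,6) = 1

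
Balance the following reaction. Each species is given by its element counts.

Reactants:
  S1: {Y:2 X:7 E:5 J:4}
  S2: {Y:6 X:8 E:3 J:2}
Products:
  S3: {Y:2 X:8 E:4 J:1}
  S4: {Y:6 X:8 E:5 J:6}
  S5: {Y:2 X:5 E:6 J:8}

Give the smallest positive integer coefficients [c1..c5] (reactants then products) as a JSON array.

Coefficients: [6, 1, 4, 1, 2]

Y: 6·2+1·6 = 18 | 4·2+1·6+2·2 = 18
X: 6·7+1·8 = 50 | 4·8+1·8+2·5 = 50
E: 6·5+1·3 = 33 | 4·4+1·5+2·6 = 33
J: 6·4+1·2 = 26 | 4·1+1·6+2·8 = 26
gcd(6,1,4,1,2) = 1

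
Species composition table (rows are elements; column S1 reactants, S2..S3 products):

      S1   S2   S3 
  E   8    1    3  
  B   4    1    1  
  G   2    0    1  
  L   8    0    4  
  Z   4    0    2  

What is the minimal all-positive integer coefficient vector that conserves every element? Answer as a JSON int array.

Coefficients: [1, 2, 2]

E: 1·8 = 8 | 2·1+2·3 = 8
B: 1·4 = 4 | 2·1+2·1 = 4
G: 1·2 = 2 | 2·0+2·1 = 2
L: 1·8 = 8 | 2·0+2·4 = 8
Z: 1·4 = 4 | 2·0+2·2 = 4
gcd(1,2,2) = 1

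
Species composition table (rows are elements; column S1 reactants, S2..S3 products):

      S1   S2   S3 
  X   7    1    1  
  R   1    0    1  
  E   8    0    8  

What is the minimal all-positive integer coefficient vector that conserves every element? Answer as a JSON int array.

X: 1·7 = 7 | 6·1+1·1 = 7
R: 1·1 = 1 | 6·0+1·1 = 1
E: 1·8 = 8 | 6·0+1·8 = 8
gcd(1,6,1) = 1

Coefficients: [1, 6, 1]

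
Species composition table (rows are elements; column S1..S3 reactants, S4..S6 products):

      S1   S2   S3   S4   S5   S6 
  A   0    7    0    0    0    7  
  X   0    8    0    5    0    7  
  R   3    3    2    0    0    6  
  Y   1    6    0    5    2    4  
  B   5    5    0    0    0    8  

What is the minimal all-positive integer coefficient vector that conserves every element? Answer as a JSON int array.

A: 3·0+5·7+3·0 = 35 | 1·0+4·0+5·7 = 35
X: 3·0+5·8+3·0 = 40 | 1·5+4·0+5·7 = 40
R: 3·3+5·3+3·2 = 30 | 1·0+4·0+5·6 = 30
Y: 3·1+5·6+3·0 = 33 | 1·5+4·2+5·4 = 33
B: 3·5+5·5+3·0 = 40 | 1·0+4·0+5·8 = 40
gcd(3,5,3,1,4,5) = 1

Coefficients: [3, 5, 3, 1, 4, 5]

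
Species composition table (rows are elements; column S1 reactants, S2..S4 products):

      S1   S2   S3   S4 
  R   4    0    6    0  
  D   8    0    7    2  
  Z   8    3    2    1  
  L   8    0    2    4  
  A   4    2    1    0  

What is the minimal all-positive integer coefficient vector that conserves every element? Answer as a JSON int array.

R: 3·4 = 12 | 5·0+2·6+5·0 = 12
D: 3·8 = 24 | 5·0+2·7+5·2 = 24
Z: 3·8 = 24 | 5·3+2·2+5·1 = 24
L: 3·8 = 24 | 5·0+2·2+5·4 = 24
A: 3·4 = 12 | 5·2+2·1+5·0 = 12
gcd(3,5,2,5) = 1

Coefficients: [3, 5, 2, 5]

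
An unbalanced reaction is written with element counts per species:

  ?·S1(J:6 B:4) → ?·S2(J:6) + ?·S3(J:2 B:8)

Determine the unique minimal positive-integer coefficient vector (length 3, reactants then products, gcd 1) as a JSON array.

J: 6·6 = 36 | 5·6+3·2 = 36
B: 6·4 = 24 | 5·0+3·8 = 24
gcd(6,5,3) = 1

Coefficients: [6, 5, 3]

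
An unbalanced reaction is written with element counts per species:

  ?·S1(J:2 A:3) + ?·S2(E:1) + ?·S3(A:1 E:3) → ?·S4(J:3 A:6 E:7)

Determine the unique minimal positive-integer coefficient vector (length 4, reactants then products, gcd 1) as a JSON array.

J: 3·2+5·0+3·0 = 6 | 2·3 = 6
A: 3·3+5·0+3·1 = 12 | 2·6 = 12
E: 3·0+5·1+3·3 = 14 | 2·7 = 14
gcd(3,5,3,2) = 1

Coefficients: [3, 5, 3, 2]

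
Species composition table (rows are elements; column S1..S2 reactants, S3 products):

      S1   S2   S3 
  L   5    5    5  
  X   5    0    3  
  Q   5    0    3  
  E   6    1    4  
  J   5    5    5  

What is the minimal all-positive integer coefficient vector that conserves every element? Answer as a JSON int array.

L: 3·5+2·5 = 25 | 5·5 = 25
X: 3·5+2·0 = 15 | 5·3 = 15
Q: 3·5+2·0 = 15 | 5·3 = 15
E: 3·6+2·1 = 20 | 5·4 = 20
J: 3·5+2·5 = 25 | 5·5 = 25
gcd(3,2,5) = 1

Coefficients: [3, 2, 5]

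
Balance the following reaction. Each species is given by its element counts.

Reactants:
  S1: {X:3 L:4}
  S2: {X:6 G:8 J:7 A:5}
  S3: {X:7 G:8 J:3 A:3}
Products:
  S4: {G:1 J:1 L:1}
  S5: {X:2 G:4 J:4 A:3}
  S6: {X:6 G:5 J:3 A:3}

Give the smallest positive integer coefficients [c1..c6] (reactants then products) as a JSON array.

X: 1·3+3·6+1·7 = 28 | 4·0+2·2+4·6 = 28
G: 1·0+3·8+1·8 = 32 | 4·1+2·4+4·5 = 32
J: 1·0+3·7+1·3 = 24 | 4·1+2·4+4·3 = 24
L: 1·4+3·0+1·0 = 4 | 4·1+2·0+4·0 = 4
A: 1·0+3·5+1·3 = 18 | 4·0+2·3+4·3 = 18
gcd(1,3,1,4,2,4) = 1

Coefficients: [1, 3, 1, 4, 2, 4]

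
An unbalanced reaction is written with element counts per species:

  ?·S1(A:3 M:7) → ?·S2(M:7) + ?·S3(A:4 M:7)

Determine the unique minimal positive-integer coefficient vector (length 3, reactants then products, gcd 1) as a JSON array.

Coefficients: [4, 1, 3]

A: 4·3 = 12 | 1·0+3·4 = 12
M: 4·7 = 28 | 1·7+3·7 = 28
gcd(4,1,3) = 1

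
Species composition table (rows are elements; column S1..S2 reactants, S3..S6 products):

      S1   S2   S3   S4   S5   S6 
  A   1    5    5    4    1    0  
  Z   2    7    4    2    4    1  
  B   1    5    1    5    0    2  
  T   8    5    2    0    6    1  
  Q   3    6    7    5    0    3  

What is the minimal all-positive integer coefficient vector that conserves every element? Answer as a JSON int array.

A: 2·1+5·5 = 27 | 1·5+4·4+6·1+3·0 = 27
Z: 2·2+5·7 = 39 | 1·4+4·2+6·4+3·1 = 39
B: 2·1+5·5 = 27 | 1·1+4·5+6·0+3·2 = 27
T: 2·8+5·5 = 41 | 1·2+4·0+6·6+3·1 = 41
Q: 2·3+5·6 = 36 | 1·7+4·5+6·0+3·3 = 36
gcd(2,5,1,4,6,3) = 1

Coefficients: [2, 5, 1, 4, 6, 3]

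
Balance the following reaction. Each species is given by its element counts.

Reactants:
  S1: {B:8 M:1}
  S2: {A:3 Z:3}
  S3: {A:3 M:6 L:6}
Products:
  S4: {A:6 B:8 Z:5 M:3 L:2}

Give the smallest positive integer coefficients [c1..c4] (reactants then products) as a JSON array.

A: 3·0+5·3+1·3 = 18 | 3·6 = 18
B: 3·8+5·0+1·0 = 24 | 3·8 = 24
Z: 3·0+5·3+1·0 = 15 | 3·5 = 15
M: 3·1+5·0+1·6 = 9 | 3·3 = 9
L: 3·0+5·0+1·6 = 6 | 3·2 = 6
gcd(3,5,1,3) = 1

Coefficients: [3, 5, 1, 3]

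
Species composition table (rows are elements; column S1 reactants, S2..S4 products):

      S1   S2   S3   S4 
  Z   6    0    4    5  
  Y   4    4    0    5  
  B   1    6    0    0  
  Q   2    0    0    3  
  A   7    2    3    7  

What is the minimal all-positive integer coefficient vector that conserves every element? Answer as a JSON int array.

Z: 6·6 = 36 | 1·0+4·4+4·5 = 36
Y: 6·4 = 24 | 1·4+4·0+4·5 = 24
B: 6·1 = 6 | 1·6+4·0+4·0 = 6
Q: 6·2 = 12 | 1·0+4·0+4·3 = 12
A: 6·7 = 42 | 1·2+4·3+4·7 = 42
gcd(6,1,4,4) = 1

Coefficients: [6, 1, 4, 4]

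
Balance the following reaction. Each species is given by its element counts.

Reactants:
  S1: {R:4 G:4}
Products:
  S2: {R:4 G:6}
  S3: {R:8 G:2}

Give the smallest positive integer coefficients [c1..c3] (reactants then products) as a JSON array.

Coefficients: [5, 3, 1]

R: 5·4 = 20 | 3·4+1·8 = 20
G: 5·4 = 20 | 3·6+1·2 = 20
gcd(5,3,1) = 1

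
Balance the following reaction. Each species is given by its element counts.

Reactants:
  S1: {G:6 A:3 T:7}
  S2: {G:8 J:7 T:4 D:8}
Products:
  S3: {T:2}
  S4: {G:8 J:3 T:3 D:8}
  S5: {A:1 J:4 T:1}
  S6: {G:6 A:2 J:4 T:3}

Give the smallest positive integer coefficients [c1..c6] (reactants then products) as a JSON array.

G: 2·6+4·8 = 44 | 5·0+4·8+2·0+2·6 = 44
A: 2·3+4·0 = 6 | 5·0+4·0+2·1+2·2 = 6
J: 2·0+4·7 = 28 | 5·0+4·3+2·4+2·4 = 28
T: 2·7+4·4 = 30 | 5·2+4·3+2·1+2·3 = 30
D: 2·0+4·8 = 32 | 5·0+4·8+2·0+2·0 = 32
gcd(2,4,5,4,2,2) = 1

Coefficients: [2, 4, 5, 4, 2, 2]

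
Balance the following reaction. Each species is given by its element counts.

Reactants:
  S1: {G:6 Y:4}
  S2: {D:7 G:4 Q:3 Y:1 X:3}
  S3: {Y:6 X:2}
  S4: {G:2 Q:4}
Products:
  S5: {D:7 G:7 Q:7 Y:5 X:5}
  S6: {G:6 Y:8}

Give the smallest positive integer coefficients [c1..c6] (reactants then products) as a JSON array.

Coefficients: [5, 6, 6, 6, 6, 4]

D: 5·0+6·7+6·0+6·0 = 42 | 6·7+4·0 = 42
G: 5·6+6·4+6·0+6·2 = 66 | 6·7+4·6 = 66
Q: 5·0+6·3+6·0+6·4 = 42 | 6·7+4·0 = 42
Y: 5·4+6·1+6·6+6·0 = 62 | 6·5+4·8 = 62
X: 5·0+6·3+6·2+6·0 = 30 | 6·5+4·0 = 30
gcd(5,6,6,6,6,4) = 1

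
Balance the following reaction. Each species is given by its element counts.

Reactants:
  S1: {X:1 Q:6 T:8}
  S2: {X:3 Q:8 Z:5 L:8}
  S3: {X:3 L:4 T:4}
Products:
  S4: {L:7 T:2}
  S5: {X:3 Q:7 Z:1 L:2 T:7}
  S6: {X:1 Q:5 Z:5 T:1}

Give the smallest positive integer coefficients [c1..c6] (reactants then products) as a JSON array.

Coefficients: [4, 2, 2, 2, 5, 1]

X: 4·1+2·3+2·3 = 16 | 2·0+5·3+1·1 = 16
Q: 4·6+2·8+2·0 = 40 | 2·0+5·7+1·5 = 40
Z: 4·0+2·5+2·0 = 10 | 2·0+5·1+1·5 = 10
L: 4·0+2·8+2·4 = 24 | 2·7+5·2+1·0 = 24
T: 4·8+2·0+2·4 = 40 | 2·2+5·7+1·1 = 40
gcd(4,2,2,2,5,1) = 1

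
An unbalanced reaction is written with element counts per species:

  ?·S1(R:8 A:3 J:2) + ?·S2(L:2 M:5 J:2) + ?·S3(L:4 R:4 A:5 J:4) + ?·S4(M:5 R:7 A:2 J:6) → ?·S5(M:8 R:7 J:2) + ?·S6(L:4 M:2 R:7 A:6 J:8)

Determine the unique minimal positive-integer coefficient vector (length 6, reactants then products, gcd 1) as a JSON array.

Coefficients: [3, 4, 1, 2, 3, 3]

L: 3·0+4·2+1·4+2·0 = 12 | 3·0+3·4 = 12
M: 3·0+4·5+1·0+2·5 = 30 | 3·8+3·2 = 30
R: 3·8+4·0+1·4+2·7 = 42 | 3·7+3·7 = 42
A: 3·3+4·0+1·5+2·2 = 18 | 3·0+3·6 = 18
J: 3·2+4·2+1·4+2·6 = 30 | 3·2+3·8 = 30
gcd(3,4,1,2,3,3) = 1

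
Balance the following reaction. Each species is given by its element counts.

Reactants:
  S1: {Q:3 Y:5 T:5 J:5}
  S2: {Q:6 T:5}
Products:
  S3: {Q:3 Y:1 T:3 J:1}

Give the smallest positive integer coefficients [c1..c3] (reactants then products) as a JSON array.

Q: 1·3+2·6 = 15 | 5·3 = 15
Y: 1·5+2·0 = 5 | 5·1 = 5
T: 1·5+2·5 = 15 | 5·3 = 15
J: 1·5+2·0 = 5 | 5·1 = 5
gcd(1,2,5) = 1

Coefficients: [1, 2, 5]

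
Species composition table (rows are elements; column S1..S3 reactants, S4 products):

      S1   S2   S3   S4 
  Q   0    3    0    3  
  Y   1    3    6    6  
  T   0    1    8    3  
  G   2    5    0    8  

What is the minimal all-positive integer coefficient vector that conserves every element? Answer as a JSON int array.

Coefficients: [6, 4, 1, 4]

Q: 6·0+4·3+1·0 = 12 | 4·3 = 12
Y: 6·1+4·3+1·6 = 24 | 4·6 = 24
T: 6·0+4·1+1·8 = 12 | 4·3 = 12
G: 6·2+4·5+1·0 = 32 | 4·8 = 32
gcd(6,4,1,4) = 1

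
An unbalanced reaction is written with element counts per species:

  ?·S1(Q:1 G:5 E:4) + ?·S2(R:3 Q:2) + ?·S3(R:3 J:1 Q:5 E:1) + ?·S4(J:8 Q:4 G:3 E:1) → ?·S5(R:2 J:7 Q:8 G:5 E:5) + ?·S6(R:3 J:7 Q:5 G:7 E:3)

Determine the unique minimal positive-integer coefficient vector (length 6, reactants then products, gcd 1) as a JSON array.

R: 5·0+5·3+1·3+6·0 = 18 | 3·2+4·3 = 18
J: 5·0+5·0+1·1+6·8 = 49 | 3·7+4·7 = 49
Q: 5·1+5·2+1·5+6·4 = 44 | 3·8+4·5 = 44
G: 5·5+5·0+1·0+6·3 = 43 | 3·5+4·7 = 43
E: 5·4+5·0+1·1+6·1 = 27 | 3·5+4·3 = 27
gcd(5,5,1,6,3,4) = 1

Coefficients: [5, 5, 1, 6, 3, 4]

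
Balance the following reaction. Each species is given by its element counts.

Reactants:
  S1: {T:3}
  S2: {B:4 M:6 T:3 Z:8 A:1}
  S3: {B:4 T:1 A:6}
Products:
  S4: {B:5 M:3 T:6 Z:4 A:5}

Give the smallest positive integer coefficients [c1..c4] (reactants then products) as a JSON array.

B: 5·0+2·4+3·4 = 20 | 4·5 = 20
M: 5·0+2·6+3·0 = 12 | 4·3 = 12
T: 5·3+2·3+3·1 = 24 | 4·6 = 24
Z: 5·0+2·8+3·0 = 16 | 4·4 = 16
A: 5·0+2·1+3·6 = 20 | 4·5 = 20
gcd(5,2,3,4) = 1

Coefficients: [5, 2, 3, 4]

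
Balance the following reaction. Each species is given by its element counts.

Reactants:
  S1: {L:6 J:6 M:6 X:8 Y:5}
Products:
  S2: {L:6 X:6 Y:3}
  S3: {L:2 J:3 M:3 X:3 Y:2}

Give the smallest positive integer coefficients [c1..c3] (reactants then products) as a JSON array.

L: 3·6 = 18 | 1·6+6·2 = 18
J: 3·6 = 18 | 1·0+6·3 = 18
M: 3·6 = 18 | 1·0+6·3 = 18
X: 3·8 = 24 | 1·6+6·3 = 24
Y: 3·5 = 15 | 1·3+6·2 = 15
gcd(3,1,6) = 1

Coefficients: [3, 1, 6]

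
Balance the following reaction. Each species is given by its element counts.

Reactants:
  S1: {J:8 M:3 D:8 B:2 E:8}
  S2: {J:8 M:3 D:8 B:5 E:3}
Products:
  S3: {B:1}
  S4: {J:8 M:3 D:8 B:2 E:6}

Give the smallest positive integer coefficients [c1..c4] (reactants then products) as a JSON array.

Coefficients: [3, 2, 6, 5]

J: 3·8+2·8 = 40 | 6·0+5·8 = 40
M: 3·3+2·3 = 15 | 6·0+5·3 = 15
D: 3·8+2·8 = 40 | 6·0+5·8 = 40
B: 3·2+2·5 = 16 | 6·1+5·2 = 16
E: 3·8+2·3 = 30 | 6·0+5·6 = 30
gcd(3,2,6,5) = 1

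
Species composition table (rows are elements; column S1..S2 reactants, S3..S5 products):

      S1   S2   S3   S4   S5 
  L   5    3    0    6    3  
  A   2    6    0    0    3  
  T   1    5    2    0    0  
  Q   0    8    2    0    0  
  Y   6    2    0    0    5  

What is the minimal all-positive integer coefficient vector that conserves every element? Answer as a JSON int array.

Coefficients: [3, 1, 4, 1, 4]

L: 3·5+1·3 = 18 | 4·0+1·6+4·3 = 18
A: 3·2+1·6 = 12 | 4·0+1·0+4·3 = 12
T: 3·1+1·5 = 8 | 4·2+1·0+4·0 = 8
Q: 3·0+1·8 = 8 | 4·2+1·0+4·0 = 8
Y: 3·6+1·2 = 20 | 4·0+1·0+4·5 = 20
gcd(3,1,4,1,4) = 1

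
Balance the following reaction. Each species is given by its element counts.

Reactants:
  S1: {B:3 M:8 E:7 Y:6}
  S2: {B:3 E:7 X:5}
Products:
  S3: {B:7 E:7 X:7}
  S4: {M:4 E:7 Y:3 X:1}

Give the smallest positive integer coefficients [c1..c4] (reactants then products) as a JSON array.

Coefficients: [2, 5, 3, 4]

B: 2·3+5·3 = 21 | 3·7+4·0 = 21
M: 2·8+5·0 = 16 | 3·0+4·4 = 16
E: 2·7+5·7 = 49 | 3·7+4·7 = 49
Y: 2·6+5·0 = 12 | 3·0+4·3 = 12
X: 2·0+5·5 = 25 | 3·7+4·1 = 25
gcd(2,5,3,4) = 1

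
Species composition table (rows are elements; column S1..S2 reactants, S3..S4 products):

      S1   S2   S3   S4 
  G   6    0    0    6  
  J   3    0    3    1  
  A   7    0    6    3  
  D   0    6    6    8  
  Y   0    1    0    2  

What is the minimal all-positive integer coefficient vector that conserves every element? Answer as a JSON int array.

Coefficients: [3, 6, 2, 3]

G: 3·6+6·0 = 18 | 2·0+3·6 = 18
J: 3·3+6·0 = 9 | 2·3+3·1 = 9
A: 3·7+6·0 = 21 | 2·6+3·3 = 21
D: 3·0+6·6 = 36 | 2·6+3·8 = 36
Y: 3·0+6·1 = 6 | 2·0+3·2 = 6
gcd(3,6,2,3) = 1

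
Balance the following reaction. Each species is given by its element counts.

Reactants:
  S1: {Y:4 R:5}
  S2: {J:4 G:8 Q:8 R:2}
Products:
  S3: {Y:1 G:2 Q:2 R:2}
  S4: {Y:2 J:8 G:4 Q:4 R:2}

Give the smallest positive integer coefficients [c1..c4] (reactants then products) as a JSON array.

Coefficients: [2, 2, 6, 1]

Y: 2·4+2·0 = 8 | 6·1+1·2 = 8
J: 2·0+2·4 = 8 | 6·0+1·8 = 8
G: 2·0+2·8 = 16 | 6·2+1·4 = 16
Q: 2·0+2·8 = 16 | 6·2+1·4 = 16
R: 2·5+2·2 = 14 | 6·2+1·2 = 14
gcd(2,2,6,1) = 1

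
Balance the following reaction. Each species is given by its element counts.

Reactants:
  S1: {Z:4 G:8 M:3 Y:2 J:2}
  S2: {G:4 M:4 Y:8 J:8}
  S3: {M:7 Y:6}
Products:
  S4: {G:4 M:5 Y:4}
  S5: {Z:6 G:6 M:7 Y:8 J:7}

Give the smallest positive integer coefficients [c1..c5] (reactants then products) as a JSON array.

Z: 3·4+1·0+3·0 = 12 | 4·0+2·6 = 12
G: 3·8+1·4+3·0 = 28 | 4·4+2·6 = 28
M: 3·3+1·4+3·7 = 34 | 4·5+2·7 = 34
Y: 3·2+1·8+3·6 = 32 | 4·4+2·8 = 32
J: 3·2+1·8+3·0 = 14 | 4·0+2·7 = 14
gcd(3,1,3,4,2) = 1

Coefficients: [3, 1, 3, 4, 2]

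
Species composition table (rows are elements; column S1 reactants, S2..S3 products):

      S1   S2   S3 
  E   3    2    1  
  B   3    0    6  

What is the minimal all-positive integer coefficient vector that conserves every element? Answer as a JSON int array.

Coefficients: [4, 5, 2]

E: 4·3 = 12 | 5·2+2·1 = 12
B: 4·3 = 12 | 5·0+2·6 = 12
gcd(4,5,2) = 1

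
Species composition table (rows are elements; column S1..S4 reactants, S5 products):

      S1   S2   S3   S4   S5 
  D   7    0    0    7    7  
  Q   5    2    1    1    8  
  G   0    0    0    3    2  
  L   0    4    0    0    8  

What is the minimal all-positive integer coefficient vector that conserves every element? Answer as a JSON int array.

Coefficients: [1, 6, 5, 2, 3]

D: 1·7+6·0+5·0+2·7 = 21 | 3·7 = 21
Q: 1·5+6·2+5·1+2·1 = 24 | 3·8 = 24
G: 1·0+6·0+5·0+2·3 = 6 | 3·2 = 6
L: 1·0+6·4+5·0+2·0 = 24 | 3·8 = 24
gcd(1,6,5,2,3) = 1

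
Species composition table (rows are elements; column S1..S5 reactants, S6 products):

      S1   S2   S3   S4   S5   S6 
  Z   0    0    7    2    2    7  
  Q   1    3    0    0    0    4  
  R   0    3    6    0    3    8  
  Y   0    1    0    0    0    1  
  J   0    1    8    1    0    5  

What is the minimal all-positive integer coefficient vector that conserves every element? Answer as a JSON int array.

Coefficients: [3, 3, 1, 4, 3, 3]

Z: 3·0+3·0+1·7+4·2+3·2 = 21 | 3·7 = 21
Q: 3·1+3·3+1·0+4·0+3·0 = 12 | 3·4 = 12
R: 3·0+3·3+1·6+4·0+3·3 = 24 | 3·8 = 24
Y: 3·0+3·1+1·0+4·0+3·0 = 3 | 3·1 = 3
J: 3·0+3·1+1·8+4·1+3·0 = 15 | 3·5 = 15
gcd(3,3,1,4,3,3) = 1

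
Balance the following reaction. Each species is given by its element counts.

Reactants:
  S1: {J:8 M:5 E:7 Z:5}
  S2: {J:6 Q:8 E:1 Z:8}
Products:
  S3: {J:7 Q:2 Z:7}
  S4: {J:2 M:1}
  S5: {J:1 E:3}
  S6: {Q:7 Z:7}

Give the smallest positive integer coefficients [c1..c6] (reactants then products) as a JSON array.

J: 1·8+2·6 = 20 | 1·7+5·2+3·1+2·0 = 20
M: 1·5+2·0 = 5 | 1·0+5·1+3·0+2·0 = 5
Q: 1·0+2·8 = 16 | 1·2+5·0+3·0+2·7 = 16
E: 1·7+2·1 = 9 | 1·0+5·0+3·3+2·0 = 9
Z: 1·5+2·8 = 21 | 1·7+5·0+3·0+2·7 = 21
gcd(1,2,1,5,3,2) = 1

Coefficients: [1, 2, 1, 5, 3, 2]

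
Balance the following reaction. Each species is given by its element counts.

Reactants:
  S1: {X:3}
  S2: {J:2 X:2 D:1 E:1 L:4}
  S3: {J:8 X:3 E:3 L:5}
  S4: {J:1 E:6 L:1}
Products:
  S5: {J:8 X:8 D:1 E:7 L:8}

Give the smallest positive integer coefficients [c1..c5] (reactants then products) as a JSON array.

Coefficients: [4, 3, 2, 2, 3]

J: 4·0+3·2+2·8+2·1 = 24 | 3·8 = 24
X: 4·3+3·2+2·3+2·0 = 24 | 3·8 = 24
D: 4·0+3·1+2·0+2·0 = 3 | 3·1 = 3
E: 4·0+3·1+2·3+2·6 = 21 | 3·7 = 21
L: 4·0+3·4+2·5+2·1 = 24 | 3·8 = 24
gcd(4,3,2,2,3) = 1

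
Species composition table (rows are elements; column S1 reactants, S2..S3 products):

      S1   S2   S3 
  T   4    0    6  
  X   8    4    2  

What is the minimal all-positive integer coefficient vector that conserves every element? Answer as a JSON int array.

T: 3·4 = 12 | 5·0+2·6 = 12
X: 3·8 = 24 | 5·4+2·2 = 24
gcd(3,5,2) = 1

Coefficients: [3, 5, 2]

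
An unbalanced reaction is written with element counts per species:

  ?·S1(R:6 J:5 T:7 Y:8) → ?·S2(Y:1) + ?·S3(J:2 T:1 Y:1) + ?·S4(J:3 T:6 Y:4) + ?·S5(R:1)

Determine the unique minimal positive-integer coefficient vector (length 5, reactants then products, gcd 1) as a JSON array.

R: 1·6 = 6 | 3·0+1·0+1·0+6·1 = 6
J: 1·5 = 5 | 3·0+1·2+1·3+6·0 = 5
T: 1·7 = 7 | 3·0+1·1+1·6+6·0 = 7
Y: 1·8 = 8 | 3·1+1·1+1·4+6·0 = 8
gcd(1,3,1,1,6) = 1

Coefficients: [1, 3, 1, 1, 6]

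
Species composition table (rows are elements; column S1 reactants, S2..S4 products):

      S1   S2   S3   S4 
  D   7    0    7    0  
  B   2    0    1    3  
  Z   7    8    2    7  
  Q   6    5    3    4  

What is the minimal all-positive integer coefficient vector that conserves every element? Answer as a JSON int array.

D: 3·7 = 21 | 1·0+3·7+1·0 = 21
B: 3·2 = 6 | 1·0+3·1+1·3 = 6
Z: 3·7 = 21 | 1·8+3·2+1·7 = 21
Q: 3·6 = 18 | 1·5+3·3+1·4 = 18
gcd(3,1,3,1) = 1

Coefficients: [3, 1, 3, 1]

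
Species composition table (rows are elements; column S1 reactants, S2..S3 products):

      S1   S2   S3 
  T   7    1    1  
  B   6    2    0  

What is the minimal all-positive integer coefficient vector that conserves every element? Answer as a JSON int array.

Coefficients: [1, 3, 4]

T: 1·7 = 7 | 3·1+4·1 = 7
B: 1·6 = 6 | 3·2+4·0 = 6
gcd(1,3,4) = 1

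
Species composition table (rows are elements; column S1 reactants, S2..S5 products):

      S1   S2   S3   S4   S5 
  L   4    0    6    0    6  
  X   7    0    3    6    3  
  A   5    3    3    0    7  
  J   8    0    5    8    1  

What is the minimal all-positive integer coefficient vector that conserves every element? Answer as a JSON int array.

Coefficients: [6, 2, 1, 5, 3]

L: 6·4 = 24 | 2·0+1·6+5·0+3·6 = 24
X: 6·7 = 42 | 2·0+1·3+5·6+3·3 = 42
A: 6·5 = 30 | 2·3+1·3+5·0+3·7 = 30
J: 6·8 = 48 | 2·0+1·5+5·8+3·1 = 48
gcd(6,2,1,5,3) = 1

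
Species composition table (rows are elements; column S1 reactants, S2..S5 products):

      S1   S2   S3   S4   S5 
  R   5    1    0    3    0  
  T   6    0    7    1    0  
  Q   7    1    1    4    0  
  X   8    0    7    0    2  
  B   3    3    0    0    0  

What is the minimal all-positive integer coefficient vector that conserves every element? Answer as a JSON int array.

Coefficients: [3, 3, 2, 4, 5]

R: 3·5 = 15 | 3·1+2·0+4·3+5·0 = 15
T: 3·6 = 18 | 3·0+2·7+4·1+5·0 = 18
Q: 3·7 = 21 | 3·1+2·1+4·4+5·0 = 21
X: 3·8 = 24 | 3·0+2·7+4·0+5·2 = 24
B: 3·3 = 9 | 3·3+2·0+4·0+5·0 = 9
gcd(3,3,2,4,5) = 1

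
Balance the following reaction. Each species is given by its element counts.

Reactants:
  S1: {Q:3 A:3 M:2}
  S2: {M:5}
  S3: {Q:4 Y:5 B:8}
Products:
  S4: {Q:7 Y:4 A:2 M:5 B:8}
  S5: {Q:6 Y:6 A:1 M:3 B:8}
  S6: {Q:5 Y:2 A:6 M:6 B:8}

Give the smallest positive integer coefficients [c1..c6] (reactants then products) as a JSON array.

Coefficients: [4, 3, 6, 1, 4, 1]

Q: 4·3+3·0+6·4 = 36 | 1·7+4·6+1·5 = 36
Y: 4·0+3·0+6·5 = 30 | 1·4+4·6+1·2 = 30
A: 4·3+3·0+6·0 = 12 | 1·2+4·1+1·6 = 12
M: 4·2+3·5+6·0 = 23 | 1·5+4·3+1·6 = 23
B: 4·0+3·0+6·8 = 48 | 1·8+4·8+1·8 = 48
gcd(4,3,6,1,4,1) = 1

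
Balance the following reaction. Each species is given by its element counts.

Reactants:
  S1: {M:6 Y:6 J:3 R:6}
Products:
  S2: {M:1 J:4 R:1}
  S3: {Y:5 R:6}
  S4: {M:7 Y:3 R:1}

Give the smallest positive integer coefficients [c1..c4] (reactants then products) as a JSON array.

Coefficients: [4, 3, 3, 3]

M: 4·6 = 24 | 3·1+3·0+3·7 = 24
Y: 4·6 = 24 | 3·0+3·5+3·3 = 24
J: 4·3 = 12 | 3·4+3·0+3·0 = 12
R: 4·6 = 24 | 3·1+3·6+3·1 = 24
gcd(4,3,3,3) = 1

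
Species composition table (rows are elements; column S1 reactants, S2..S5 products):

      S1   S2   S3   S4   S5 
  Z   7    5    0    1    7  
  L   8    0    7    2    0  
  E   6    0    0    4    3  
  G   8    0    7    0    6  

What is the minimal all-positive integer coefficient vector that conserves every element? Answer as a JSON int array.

Z: 5·7 = 35 | 3·5+4·0+6·1+2·7 = 35
L: 5·8 = 40 | 3·0+4·7+6·2+2·0 = 40
E: 5·6 = 30 | 3·0+4·0+6·4+2·3 = 30
G: 5·8 = 40 | 3·0+4·7+6·0+2·6 = 40
gcd(5,3,4,6,2) = 1

Coefficients: [5, 3, 4, 6, 2]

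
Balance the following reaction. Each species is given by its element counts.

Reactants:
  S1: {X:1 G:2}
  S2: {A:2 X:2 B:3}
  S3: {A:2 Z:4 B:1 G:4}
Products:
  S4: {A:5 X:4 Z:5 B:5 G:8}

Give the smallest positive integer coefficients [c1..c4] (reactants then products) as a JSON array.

Coefficients: [6, 5, 5, 4]

A: 6·0+5·2+5·2 = 20 | 4·5 = 20
X: 6·1+5·2+5·0 = 16 | 4·4 = 16
Z: 6·0+5·0+5·4 = 20 | 4·5 = 20
B: 6·0+5·3+5·1 = 20 | 4·5 = 20
G: 6·2+5·0+5·4 = 32 | 4·8 = 32
gcd(6,5,5,4) = 1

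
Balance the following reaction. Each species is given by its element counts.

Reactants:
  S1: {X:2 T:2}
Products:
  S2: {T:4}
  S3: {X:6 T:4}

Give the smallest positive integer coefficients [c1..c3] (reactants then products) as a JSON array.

X: 6·2 = 12 | 1·0+2·6 = 12
T: 6·2 = 12 | 1·4+2·4 = 12
gcd(6,1,2) = 1

Coefficients: [6, 1, 2]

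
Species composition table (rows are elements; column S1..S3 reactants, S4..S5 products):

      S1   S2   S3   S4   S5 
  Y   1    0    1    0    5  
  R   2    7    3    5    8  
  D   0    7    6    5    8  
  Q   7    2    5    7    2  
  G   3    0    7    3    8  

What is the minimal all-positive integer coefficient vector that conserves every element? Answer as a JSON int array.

Y: 3·1+3·0+2·1 = 5 | 5·0+1·5 = 5
R: 3·2+3·7+2·3 = 33 | 5·5+1·8 = 33
D: 3·0+3·7+2·6 = 33 | 5·5+1·8 = 33
Q: 3·7+3·2+2·5 = 37 | 5·7+1·2 = 37
G: 3·3+3·0+2·7 = 23 | 5·3+1·8 = 23
gcd(3,3,2,5,1) = 1

Coefficients: [3, 3, 2, 5, 1]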